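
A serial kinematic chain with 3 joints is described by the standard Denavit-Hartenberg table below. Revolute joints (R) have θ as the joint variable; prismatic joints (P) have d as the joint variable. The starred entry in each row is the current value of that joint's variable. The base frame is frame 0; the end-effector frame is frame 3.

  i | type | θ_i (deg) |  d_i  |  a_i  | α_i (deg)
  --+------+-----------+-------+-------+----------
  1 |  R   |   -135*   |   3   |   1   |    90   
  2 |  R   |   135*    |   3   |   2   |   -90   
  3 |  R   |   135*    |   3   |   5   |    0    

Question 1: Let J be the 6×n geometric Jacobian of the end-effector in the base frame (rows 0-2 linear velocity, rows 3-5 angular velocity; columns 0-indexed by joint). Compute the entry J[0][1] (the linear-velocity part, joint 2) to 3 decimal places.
-2.268

axis z_1 = (-0.7071,0.7071,0.0000); lever o_n−o_1 = (1.1109,0.3536,-3.2071)
cross product → J_v[:, 1] = (-2.2678,-2.2678,-1.0355)
J_ω[:, 1] = z_1
entry J[0][1] = -2.2678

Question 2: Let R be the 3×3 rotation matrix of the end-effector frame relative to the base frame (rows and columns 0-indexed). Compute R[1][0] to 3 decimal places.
-0.854

End-effector x-axis (col 0 of R) = (0.1464,-0.8536,-0.5000)
R[1][0] = -0.8536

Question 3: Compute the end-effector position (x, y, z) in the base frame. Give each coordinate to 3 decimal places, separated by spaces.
0.404 -0.354 -0.207

after link 1: o_1 = (-0.7071, -0.7071, 3.0000)
after link 2: o_2 = (-1.8284, 2.4142, 4.4142)
after link 3: o_3 = (0.4038, -0.3536, -0.2071)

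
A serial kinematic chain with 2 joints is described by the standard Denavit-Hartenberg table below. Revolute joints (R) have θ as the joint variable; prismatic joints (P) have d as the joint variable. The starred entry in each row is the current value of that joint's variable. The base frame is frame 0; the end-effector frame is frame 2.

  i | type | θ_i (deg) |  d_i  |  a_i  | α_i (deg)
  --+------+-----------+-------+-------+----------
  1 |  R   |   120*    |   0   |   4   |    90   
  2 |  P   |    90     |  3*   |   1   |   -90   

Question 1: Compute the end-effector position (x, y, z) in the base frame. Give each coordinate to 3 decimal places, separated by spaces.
0.598 4.964 1.000

after link 1: o_1 = (-2.0000, 3.4641, 0.0000)
after link 2: o_2 = (0.5981, 4.9641, 1.0000)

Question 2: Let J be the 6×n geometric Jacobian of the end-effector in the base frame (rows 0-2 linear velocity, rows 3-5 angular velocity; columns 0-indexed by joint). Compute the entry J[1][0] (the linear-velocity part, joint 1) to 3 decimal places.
0.598

axis z_0 = ẑ; lever o_n−o_0 = (0.5981,4.9641,1.0000)
cross product → J_v[:, 0] = (-4.9641,0.5981,0.0000)
J_ω[:, 0] = z_0
entry J[1][0] = 0.5981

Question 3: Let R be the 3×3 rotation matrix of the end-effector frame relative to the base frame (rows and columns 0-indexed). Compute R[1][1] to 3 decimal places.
-0.500

End-effector y-axis (col 1 of R) = (-0.8660,-0.5000,-0.0000)
R[1][1] = -0.5000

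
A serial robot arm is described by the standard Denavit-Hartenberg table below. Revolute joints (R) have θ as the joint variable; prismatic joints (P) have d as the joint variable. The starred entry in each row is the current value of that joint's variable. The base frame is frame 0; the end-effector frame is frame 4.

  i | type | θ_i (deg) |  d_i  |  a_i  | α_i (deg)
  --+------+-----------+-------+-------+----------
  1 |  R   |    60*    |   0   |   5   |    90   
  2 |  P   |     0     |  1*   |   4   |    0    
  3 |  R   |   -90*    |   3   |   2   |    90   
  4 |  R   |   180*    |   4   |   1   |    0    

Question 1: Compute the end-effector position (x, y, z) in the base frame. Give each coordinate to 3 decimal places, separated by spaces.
after link 1: o_1 = (2.5000, 4.3301, 0.0000)
after link 2: o_2 = (5.3660, 7.2942, 0.0000)
after link 3: o_3 = (7.9641, 5.7942, -2.0000)
after link 4: o_4 = (5.9641, 2.3301, -1.0000)

5.964 2.330 -1.000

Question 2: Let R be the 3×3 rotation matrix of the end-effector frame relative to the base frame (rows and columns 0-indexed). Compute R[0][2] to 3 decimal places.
End-effector z-axis (col 2 of R) = (-0.5000,-0.8660,-0.0000)
R[0][2] = -0.5000

-0.500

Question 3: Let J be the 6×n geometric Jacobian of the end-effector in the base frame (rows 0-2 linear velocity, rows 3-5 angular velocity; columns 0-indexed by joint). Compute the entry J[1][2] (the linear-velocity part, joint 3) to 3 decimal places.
0.866

axis z_2 = (0.8660,-0.5000,0.0000); lever o_n−o_2 = (0.5981,-4.9641,-1.0000)
cross product → J_v[:, 2] = (0.5000,0.8660,-4.0000)
J_ω[:, 2] = z_2
entry J[1][2] = 0.8660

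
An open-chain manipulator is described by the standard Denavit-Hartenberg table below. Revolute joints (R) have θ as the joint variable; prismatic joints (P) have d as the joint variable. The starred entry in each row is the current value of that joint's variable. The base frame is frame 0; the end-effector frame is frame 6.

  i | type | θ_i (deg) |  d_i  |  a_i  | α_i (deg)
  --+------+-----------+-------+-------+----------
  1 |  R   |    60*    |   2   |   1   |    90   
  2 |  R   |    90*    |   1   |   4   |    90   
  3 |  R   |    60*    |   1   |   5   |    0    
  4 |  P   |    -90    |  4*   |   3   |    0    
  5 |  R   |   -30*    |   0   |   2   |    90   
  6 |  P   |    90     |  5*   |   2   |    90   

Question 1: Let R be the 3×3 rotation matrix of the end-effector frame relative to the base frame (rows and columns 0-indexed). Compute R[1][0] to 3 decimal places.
End-effector x-axis (col 0 of R) = (0.5000,0.8660,0.0000)
R[1][0] = 0.8660

0.866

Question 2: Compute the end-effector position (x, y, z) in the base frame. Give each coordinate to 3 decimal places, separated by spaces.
3.652 7.129 7.768

after link 1: o_1 = (0.5000, 0.8660, 2.0000)
after link 2: o_2 = (1.3660, 0.3660, 6.0000)
after link 3: o_3 = (5.6160, -0.9330, 8.5000)
after link 4: o_4 = (6.3170, 3.2811, 11.0981)
after link 5: o_5 = (4.8170, 4.1471, 12.0981)
after link 6: o_6 = (3.6519, 7.1292, 7.7679)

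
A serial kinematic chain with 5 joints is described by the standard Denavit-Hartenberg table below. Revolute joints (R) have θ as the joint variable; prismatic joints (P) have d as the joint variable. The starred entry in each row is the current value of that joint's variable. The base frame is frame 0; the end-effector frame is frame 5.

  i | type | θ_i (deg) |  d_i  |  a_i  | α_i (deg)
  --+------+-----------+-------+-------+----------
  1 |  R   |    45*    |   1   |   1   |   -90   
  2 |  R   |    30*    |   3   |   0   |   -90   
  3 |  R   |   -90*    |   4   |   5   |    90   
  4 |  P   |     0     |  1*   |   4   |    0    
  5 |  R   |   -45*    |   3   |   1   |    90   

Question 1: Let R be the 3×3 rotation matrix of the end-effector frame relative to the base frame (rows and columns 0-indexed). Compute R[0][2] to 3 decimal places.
0.750

End-effector z-axis (col 2 of R) = (0.7500,-0.2500,0.6124)
R[0][2] = 0.7500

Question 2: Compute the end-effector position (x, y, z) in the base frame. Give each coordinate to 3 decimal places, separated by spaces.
after link 1: o_1 = (0.7071, 0.7071, 1.0000)
after link 2: o_2 = (-1.4142, 2.8284, 1.0000)
after link 3: o_3 = (-6.3640, 4.9497, -2.4641)
after link 4: o_4 = (-9.8048, 7.1658, -1.9641)
after link 5: o_5 = (-11.8919, 6.0787, 0.1483)

-11.892 6.079 0.148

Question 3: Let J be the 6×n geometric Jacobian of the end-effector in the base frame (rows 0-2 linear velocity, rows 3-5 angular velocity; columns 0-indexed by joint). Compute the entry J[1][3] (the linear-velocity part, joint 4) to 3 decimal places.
-0.612

prismatic axis z_3 = (-0.6124,-0.6124,0.5000)
J_v[:, 3] = z_3; J_ω[:, 3] = (0,0,0)
entry J[1][3] = -0.6124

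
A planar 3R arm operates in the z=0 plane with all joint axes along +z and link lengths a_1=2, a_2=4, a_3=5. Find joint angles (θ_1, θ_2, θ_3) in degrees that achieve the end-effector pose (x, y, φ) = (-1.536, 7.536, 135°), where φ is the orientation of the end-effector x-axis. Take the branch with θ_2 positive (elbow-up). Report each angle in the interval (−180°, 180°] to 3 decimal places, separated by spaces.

0.013 89.993 44.993

wrist centre = target − a_3·(cos φ, sin φ) = (1.9995, 4.0005)
cos θ_2 = (20.0019−2²−4²)/(2·2·4) = 0.0001; θ_2 = 89.9933° (elbow-up)
β = atan2(4.0005,1.9995) = 63.4430°; ψ = atan2(4.0000,2.0005) = 63.4296°
θ_1 = β − ψ = 0.0134°
θ_3 = φ − θ_1 − θ_2 = 44.9933° (wrapped to (-180°,180°])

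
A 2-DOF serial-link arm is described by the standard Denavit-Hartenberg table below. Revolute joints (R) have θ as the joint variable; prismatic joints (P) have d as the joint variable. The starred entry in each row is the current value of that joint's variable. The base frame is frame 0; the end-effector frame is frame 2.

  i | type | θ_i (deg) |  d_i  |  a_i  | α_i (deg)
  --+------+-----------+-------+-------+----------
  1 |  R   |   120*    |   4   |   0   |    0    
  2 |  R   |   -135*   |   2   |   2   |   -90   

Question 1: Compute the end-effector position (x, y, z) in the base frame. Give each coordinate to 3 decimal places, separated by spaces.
after link 1: o_1 = (0.0000, 0.0000, 4.0000)
after link 2: o_2 = (1.9319, -0.5176, 6.0000)

1.932 -0.518 6.000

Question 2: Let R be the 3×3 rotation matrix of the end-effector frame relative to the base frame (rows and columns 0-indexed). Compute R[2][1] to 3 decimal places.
End-effector y-axis (col 1 of R) = (0.0000,0.0000,-1.0000)
R[2][1] = -1.0000

-1.000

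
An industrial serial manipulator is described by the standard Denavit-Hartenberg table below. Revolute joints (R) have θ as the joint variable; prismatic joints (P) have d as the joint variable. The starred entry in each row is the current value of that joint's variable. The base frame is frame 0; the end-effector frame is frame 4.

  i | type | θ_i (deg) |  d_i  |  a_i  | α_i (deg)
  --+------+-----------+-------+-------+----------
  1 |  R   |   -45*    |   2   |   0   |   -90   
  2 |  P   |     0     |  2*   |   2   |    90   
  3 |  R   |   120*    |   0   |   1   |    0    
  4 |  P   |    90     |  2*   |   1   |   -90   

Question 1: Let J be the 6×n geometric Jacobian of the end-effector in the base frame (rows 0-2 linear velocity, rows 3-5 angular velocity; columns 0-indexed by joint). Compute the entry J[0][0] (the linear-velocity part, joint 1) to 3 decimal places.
-1.225

axis z_0 = ẑ; lever o_n−o_0 = (2.1213,1.2247,4.0000)
cross product → J_v[:, 0] = (-1.2247,2.1213,0.0000)
J_ω[:, 0] = z_0
entry J[0][0] = -1.2247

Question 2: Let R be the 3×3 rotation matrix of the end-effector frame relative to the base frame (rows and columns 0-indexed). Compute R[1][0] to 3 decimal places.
0.259

End-effector x-axis (col 0 of R) = (-0.9659,0.2588,0.0000)
R[1][0] = 0.2588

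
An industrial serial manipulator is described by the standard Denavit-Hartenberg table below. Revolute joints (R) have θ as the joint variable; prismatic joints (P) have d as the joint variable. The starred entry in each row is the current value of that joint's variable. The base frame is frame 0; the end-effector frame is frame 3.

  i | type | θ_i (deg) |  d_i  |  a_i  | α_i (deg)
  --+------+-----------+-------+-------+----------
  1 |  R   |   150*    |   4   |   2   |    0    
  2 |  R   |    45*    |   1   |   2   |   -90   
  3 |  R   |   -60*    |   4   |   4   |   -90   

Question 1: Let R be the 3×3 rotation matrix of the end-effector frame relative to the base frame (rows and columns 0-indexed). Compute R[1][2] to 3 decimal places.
-0.224

End-effector z-axis (col 2 of R) = (-0.8365,-0.2241,-0.5000)
R[1][2] = -0.2241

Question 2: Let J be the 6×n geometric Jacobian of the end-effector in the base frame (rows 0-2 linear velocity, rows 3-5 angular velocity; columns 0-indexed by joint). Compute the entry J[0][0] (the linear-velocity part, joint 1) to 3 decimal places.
axis z_0 = ẑ; lever o_n−o_0 = (-4.5605,-3.8990,8.4641)
cross product → J_v[:, 0] = (3.8990,-4.5605,0.0000)
J_ω[:, 0] = z_0
entry J[0][0] = 3.8990

3.899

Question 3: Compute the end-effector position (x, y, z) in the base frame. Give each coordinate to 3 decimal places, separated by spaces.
-4.560 -3.899 8.464

after link 1: o_1 = (-1.7321, 1.0000, 4.0000)
after link 2: o_2 = (-3.6639, 0.4824, 5.0000)
after link 3: o_3 = (-4.5605, -3.8990, 8.4641)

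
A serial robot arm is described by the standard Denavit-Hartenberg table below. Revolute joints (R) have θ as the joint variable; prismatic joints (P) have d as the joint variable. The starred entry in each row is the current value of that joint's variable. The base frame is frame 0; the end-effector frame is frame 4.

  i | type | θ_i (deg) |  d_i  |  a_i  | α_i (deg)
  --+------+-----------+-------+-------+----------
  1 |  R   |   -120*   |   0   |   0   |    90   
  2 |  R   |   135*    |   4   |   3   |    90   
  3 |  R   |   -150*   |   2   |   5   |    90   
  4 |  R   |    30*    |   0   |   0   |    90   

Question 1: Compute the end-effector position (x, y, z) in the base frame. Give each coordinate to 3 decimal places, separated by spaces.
-2.476 -1.289 0.474

after link 1: o_1 = (0.0000, 0.0000, 0.0000)
after link 2: o_2 = (-2.4034, 3.8371, 2.1213)
after link 3: o_3 = (-2.4764, -1.2893, 0.4737)
after link 4: o_4 = (-2.4764, -1.2893, 0.4737)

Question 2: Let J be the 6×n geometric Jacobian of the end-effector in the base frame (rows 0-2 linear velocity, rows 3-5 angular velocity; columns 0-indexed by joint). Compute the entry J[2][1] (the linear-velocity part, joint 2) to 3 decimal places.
2.355

axis z_1 = (-0.8660,0.5000,0.0000); lever o_n−o_1 = (-2.4764,-1.2893,0.4737)
cross product → J_v[:, 1] = (0.2368,0.4102,2.3548)
J_ω[:, 1] = z_1
entry J[2][1] = 2.3548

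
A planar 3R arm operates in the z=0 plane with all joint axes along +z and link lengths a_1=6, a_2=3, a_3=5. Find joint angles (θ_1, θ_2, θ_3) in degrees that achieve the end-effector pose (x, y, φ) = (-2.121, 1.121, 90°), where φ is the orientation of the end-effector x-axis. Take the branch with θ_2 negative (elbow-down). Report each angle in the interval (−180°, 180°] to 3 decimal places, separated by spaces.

wrist centre = target − a_3·(cos φ, sin φ) = (-2.1210, -3.8790)
cos θ_2 = (19.5453−6²−3²)/(2·6·3) = -0.7071; θ_2 = -134.9975° (elbow-down)
β = atan2(-3.8790,-2.1210) = -118.6694°; ψ = atan2(-2.1214,3.8788) = -28.6755°
θ_1 = β − ψ = -89.9939°
θ_3 = φ − θ_1 − θ_2 = -45.0087° (wrapped to (-180°,180°])

-89.994 -134.997 -45.009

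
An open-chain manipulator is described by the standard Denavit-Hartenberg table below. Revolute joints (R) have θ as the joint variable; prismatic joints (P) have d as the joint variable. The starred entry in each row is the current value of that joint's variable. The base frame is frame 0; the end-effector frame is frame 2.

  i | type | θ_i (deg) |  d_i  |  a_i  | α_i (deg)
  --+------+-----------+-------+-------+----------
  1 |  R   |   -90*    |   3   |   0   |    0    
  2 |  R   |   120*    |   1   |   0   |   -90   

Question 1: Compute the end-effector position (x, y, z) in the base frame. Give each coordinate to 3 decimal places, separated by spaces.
after link 1: o_1 = (0.0000, 0.0000, 3.0000)
after link 2: o_2 = (0.0000, 0.0000, 4.0000)

0.000 0.000 4.000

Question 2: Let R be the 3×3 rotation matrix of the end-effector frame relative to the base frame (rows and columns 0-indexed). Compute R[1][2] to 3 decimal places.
0.866

End-effector z-axis (col 2 of R) = (-0.5000,0.8660,0.0000)
R[1][2] = 0.8660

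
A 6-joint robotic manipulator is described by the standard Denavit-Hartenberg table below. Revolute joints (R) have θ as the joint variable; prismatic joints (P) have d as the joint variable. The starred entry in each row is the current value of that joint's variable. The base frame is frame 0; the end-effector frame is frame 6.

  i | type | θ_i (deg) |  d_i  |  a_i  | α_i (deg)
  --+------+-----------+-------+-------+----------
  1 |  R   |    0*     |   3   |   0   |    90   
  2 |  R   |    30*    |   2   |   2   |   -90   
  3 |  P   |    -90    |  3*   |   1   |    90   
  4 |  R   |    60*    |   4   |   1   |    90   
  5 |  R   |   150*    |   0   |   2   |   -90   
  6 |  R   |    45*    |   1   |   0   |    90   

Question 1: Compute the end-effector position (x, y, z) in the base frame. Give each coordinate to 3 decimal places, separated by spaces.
after link 1: o_1 = (0.0000, 0.0000, 3.0000)
after link 2: o_2 = (1.7321, -2.0000, 4.0000)
after link 3: o_3 = (0.2321, -3.0000, 6.5981)
after link 4: o_4 = (-3.6651, -3.5000, 5.3481)
after link 5: o_5 = (-3.7811, -2.6340, 3.5490)
after link 6: o_6 = (-2.8146, -2.3840, 3.6071)

-2.815 -2.384 3.607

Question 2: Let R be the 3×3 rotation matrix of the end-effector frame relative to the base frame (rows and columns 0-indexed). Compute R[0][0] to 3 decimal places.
-0.218

End-effector x-axis (col 0 of R) = (-0.2178,0.9186,-0.3299)
R[0][0] = -0.2178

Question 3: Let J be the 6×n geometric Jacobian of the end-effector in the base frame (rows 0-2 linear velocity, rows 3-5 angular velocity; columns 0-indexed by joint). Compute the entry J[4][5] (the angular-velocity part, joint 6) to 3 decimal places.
axis z_5 = (0.9665,0.2500,0.0580); lever o_n−o_5 = (0.9665,0.2500,0.0580)
cross product → J_v[:, 5] = (-0.0000,0.0000,0.0000)
J_ω[:, 5] = z_5
entry J[4][5] = 0.2500

0.250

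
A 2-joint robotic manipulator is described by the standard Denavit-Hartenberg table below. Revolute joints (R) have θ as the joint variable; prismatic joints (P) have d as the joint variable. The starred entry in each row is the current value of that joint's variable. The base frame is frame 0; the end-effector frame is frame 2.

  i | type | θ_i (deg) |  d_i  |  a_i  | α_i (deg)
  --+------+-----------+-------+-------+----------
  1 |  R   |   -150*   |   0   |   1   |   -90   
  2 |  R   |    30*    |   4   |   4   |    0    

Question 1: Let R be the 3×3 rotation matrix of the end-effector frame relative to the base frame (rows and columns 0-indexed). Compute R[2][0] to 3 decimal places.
End-effector x-axis (col 0 of R) = (-0.7500,-0.4330,-0.5000)
R[2][0] = -0.5000

-0.500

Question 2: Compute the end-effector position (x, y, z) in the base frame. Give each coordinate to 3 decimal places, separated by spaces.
-1.866 -5.696 -2.000

after link 1: o_1 = (-0.8660, -0.5000, 0.0000)
after link 2: o_2 = (-1.8660, -5.6962, -2.0000)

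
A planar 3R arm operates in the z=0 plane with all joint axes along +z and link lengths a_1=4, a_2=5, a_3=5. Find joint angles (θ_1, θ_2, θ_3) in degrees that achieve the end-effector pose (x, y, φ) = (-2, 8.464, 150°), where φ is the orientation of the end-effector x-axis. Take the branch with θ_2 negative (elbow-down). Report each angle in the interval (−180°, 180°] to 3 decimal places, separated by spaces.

120.001 -90.002 120.001

wrist centre = target − a_3·(cos φ, sin φ) = (2.3301, 5.9640)
cos θ_2 = (40.9988−4²−5²)/(2·4·5) = -0.0000; θ_2 = -90.0017° (elbow-down)
β = atan2(5.9640,2.3301) = 68.6595°; ψ = atan2(-5.0000,3.9998) = -51.3413°
θ_1 = β − ψ = 120.0007°
θ_3 = φ − θ_1 − θ_2 = 120.0010° (wrapped to (-180°,180°])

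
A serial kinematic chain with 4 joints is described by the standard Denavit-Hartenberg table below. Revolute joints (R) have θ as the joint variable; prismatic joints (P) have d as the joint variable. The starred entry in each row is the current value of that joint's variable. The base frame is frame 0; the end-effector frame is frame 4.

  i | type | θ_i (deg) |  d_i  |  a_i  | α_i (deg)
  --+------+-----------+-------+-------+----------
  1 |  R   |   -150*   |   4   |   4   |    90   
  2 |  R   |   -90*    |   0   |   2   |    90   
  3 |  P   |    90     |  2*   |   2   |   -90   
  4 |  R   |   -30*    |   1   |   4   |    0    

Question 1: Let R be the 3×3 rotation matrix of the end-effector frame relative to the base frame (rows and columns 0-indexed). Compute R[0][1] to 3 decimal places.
-1.000

End-effector y-axis (col 1 of R) = (-1.0000,-0.0000,0.0000)
R[0][1] = -1.0000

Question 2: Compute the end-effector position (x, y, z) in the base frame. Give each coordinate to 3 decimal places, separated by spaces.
-2.732 4.732 3.000

after link 1: o_1 = (-3.4641, -2.0000, 4.0000)
after link 2: o_2 = (-3.4641, -2.0000, 2.0000)
after link 3: o_3 = (-2.7321, 0.7321, 2.0000)
after link 4: o_4 = (-2.7321, 4.7321, 3.0000)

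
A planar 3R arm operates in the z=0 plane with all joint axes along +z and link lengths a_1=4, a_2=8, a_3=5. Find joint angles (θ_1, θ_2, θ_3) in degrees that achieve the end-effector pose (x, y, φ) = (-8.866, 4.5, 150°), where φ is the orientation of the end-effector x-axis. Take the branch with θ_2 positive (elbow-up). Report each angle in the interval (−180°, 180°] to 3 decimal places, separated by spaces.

29.999 150.000 -30.000

wrist centre = target − a_3·(cos φ, sin φ) = (-4.5359, 2.0000)
cos θ_2 = (24.5741−4²−8²)/(2·4·8) = -0.8660; θ_2 = 150.0004° (elbow-up)
β = atan2(2.0000,-4.5359) = 156.2059°; ψ = atan2(4.0000,-2.9282) = 126.2066°
θ_1 = β − ψ = 29.9993°
θ_3 = φ − θ_1 − θ_2 = -29.9997° (wrapped to (-180°,180°])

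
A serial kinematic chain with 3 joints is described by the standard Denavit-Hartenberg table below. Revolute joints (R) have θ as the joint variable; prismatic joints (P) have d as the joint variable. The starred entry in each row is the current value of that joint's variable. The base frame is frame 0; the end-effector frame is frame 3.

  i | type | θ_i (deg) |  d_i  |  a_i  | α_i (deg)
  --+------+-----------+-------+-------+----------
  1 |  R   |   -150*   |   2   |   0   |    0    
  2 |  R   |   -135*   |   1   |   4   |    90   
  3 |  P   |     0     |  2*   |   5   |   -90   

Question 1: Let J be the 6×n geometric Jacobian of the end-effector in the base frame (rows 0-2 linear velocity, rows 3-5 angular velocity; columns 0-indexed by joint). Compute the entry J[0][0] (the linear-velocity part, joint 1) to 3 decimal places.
-8.176

axis z_0 = ẑ; lever o_n−o_0 = (4.2612,8.1757,3.0000)
cross product → J_v[:, 0] = (-8.1757,4.2612,0.0000)
J_ω[:, 0] = z_0
entry J[0][0] = -8.1757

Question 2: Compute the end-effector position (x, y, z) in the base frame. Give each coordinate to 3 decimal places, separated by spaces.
4.261 8.176 3.000

after link 1: o_1 = (0.0000, 0.0000, 2.0000)
after link 2: o_2 = (1.0353, 3.8637, 3.0000)
after link 3: o_3 = (4.2612, 8.1757, 3.0000)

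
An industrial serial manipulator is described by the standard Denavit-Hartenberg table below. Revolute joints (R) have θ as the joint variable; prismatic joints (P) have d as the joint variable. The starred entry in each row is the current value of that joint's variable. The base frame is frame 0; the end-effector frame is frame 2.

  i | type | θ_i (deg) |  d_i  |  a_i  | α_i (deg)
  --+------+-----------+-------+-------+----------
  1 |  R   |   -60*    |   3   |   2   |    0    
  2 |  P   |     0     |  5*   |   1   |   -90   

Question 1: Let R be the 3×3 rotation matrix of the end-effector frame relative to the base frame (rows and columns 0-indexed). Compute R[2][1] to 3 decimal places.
-1.000

End-effector y-axis (col 1 of R) = (0.0000,0.0000,-1.0000)
R[2][1] = -1.0000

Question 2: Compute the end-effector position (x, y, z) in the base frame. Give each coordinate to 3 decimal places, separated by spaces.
1.500 -2.598 8.000

after link 1: o_1 = (1.0000, -1.7321, 3.0000)
after link 2: o_2 = (1.5000, -2.5981, 8.0000)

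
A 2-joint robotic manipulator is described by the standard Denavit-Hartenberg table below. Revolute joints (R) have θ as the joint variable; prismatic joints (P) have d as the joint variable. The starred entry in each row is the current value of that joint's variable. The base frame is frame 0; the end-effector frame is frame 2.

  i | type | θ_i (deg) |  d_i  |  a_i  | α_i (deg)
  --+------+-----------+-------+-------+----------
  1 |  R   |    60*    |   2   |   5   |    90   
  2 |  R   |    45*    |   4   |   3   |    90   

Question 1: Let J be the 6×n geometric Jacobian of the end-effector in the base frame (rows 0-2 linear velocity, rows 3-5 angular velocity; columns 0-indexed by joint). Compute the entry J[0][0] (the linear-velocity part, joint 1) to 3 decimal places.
axis z_0 = ẑ; lever o_n−o_0 = (7.0248,4.1672,4.1213)
cross product → J_v[:, 0] = (-4.1672,7.0248,0.0000)
J_ω[:, 0] = z_0
entry J[0][0] = -4.1672

-4.167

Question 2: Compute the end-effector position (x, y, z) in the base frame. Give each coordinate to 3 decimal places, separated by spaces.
7.025 4.167 4.121

after link 1: o_1 = (2.5000, 4.3301, 2.0000)
after link 2: o_2 = (7.0248, 4.1672, 4.1213)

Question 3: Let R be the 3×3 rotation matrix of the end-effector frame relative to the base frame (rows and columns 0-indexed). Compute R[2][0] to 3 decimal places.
End-effector x-axis (col 0 of R) = (0.3536,0.6124,0.7071)
R[2][0] = 0.7071

0.707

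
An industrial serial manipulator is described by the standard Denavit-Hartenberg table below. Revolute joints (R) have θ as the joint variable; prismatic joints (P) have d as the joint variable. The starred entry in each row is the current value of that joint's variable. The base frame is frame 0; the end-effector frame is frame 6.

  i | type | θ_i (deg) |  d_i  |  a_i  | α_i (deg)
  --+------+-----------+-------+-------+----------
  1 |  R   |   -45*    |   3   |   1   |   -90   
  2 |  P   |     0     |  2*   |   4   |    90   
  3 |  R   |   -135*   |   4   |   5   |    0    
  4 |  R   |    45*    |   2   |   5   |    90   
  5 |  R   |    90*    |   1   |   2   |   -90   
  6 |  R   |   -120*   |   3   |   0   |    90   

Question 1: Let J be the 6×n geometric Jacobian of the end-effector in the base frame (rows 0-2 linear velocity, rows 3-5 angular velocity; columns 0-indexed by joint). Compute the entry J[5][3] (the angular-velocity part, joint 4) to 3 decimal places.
axis z_3 = (0.0000,0.0000,1.0000); lever o_n−o_3 = (-2.1213,-0.7071,4.0000)
cross product → J_v[:, 3] = (0.7071,-2.1213,0.0000)
J_ω[:, 3] = z_3
entry J[5][3] = 1.0000

1.000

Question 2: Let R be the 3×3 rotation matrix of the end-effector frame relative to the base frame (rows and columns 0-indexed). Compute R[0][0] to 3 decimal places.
End-effector x-axis (col 0 of R) = (-0.6124,0.6124,-0.5000)
R[0][0] = -0.6124

-0.612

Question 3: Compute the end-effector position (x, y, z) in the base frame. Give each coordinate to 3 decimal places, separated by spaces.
-2.172 -2.828 11.000

after link 1: o_1 = (0.7071, -0.7071, 3.0000)
after link 2: o_2 = (4.9497, -2.1213, 3.0000)
after link 3: o_3 = (-0.0503, -2.1213, 7.0000)
after link 4: o_4 = (-3.5858, -5.6569, 9.0000)
after link 5: o_5 = (-4.2929, -4.9497, 11.0000)
after link 6: o_6 = (-2.1716, -2.8284, 11.0000)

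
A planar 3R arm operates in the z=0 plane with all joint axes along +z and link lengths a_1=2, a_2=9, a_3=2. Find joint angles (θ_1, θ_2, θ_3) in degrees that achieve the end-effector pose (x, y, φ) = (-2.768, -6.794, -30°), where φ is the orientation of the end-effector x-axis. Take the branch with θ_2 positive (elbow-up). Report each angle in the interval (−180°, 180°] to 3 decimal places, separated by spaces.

89.990 150.007 90.003

wrist centre = target − a_3·(cos φ, sin φ) = (-4.5001, -5.7940)
cos θ_2 = (53.8209−2²−9²)/(2·2·9) = -0.8661; θ_2 = 150.0070° (elbow-up)
β = atan2(-5.7940,-4.5001) = -127.8356°; ψ = atan2(4.4991,-5.7948) = 142.1743°
θ_1 = β − ψ = -270.0099°
θ_3 = φ − θ_1 − θ_2 = 90.0029° (wrapped to (-180°,180°])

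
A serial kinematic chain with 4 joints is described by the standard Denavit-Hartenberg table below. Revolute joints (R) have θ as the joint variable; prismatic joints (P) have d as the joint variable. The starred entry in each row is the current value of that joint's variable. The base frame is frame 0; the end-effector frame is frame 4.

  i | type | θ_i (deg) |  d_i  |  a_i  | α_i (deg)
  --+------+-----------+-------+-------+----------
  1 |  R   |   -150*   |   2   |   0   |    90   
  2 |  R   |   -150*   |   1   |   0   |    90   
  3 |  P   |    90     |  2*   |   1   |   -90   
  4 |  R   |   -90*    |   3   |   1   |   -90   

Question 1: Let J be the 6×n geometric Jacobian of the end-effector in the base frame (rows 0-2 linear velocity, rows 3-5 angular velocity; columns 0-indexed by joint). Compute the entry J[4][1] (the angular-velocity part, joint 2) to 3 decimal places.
0.866

axis z_1 = (-0.5000,0.8660,0.0000); lever o_n−o_1 = (-1.9510,1.1830,4.0981)
cross product → J_v[:, 1] = (3.5490,2.0490,1.0981)
J_ω[:, 1] = z_1
entry J[4][1] = 0.8660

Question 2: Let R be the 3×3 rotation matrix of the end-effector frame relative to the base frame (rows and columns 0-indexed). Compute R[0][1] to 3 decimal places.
End-effector y-axis (col 1 of R) = (0.7500,0.4330,-0.5000)
R[0][1] = 0.7500

0.750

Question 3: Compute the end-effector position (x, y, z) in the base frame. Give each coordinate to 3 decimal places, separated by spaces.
-1.951 1.183 6.098

after link 1: o_1 = (0.0000, 0.0000, 2.0000)
after link 2: o_2 = (-0.5000, 0.8660, 2.0000)
after link 3: o_3 = (-0.1340, 2.2321, 3.7321)
after link 4: o_4 = (-1.9510, 1.1830, 6.0981)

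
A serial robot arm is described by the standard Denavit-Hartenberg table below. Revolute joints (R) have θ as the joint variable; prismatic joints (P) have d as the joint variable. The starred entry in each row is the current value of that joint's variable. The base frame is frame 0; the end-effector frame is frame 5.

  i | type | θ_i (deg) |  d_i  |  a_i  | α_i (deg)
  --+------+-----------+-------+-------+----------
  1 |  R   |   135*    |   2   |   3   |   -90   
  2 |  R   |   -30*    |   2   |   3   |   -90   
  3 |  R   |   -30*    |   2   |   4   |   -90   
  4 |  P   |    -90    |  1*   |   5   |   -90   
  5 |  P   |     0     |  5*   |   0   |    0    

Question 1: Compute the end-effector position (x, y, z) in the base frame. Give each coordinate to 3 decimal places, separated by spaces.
-15.496 7.529 1.585

after link 1: o_1 = (-2.1213, 2.1213, 2.0000)
after link 2: o_2 = (-5.3727, 2.5442, 3.5000)
after link 3: o_3 = (-9.6153, 3.9584, 3.5000)
after link 4: o_4 = (-11.0769, 6.6448, -0.5801)
after link 5: o_5 = (-15.4963, 7.5286, 1.5849)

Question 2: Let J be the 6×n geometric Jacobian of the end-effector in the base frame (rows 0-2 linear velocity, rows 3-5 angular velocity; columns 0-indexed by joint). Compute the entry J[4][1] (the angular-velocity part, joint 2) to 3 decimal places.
-0.707

axis z_1 = (-0.7071,-0.7071,0.0000); lever o_n−o_1 = (-13.3750,5.4073,-0.4151)
cross product → J_v[:, 1] = (0.2935,-0.2935,-13.2811)
J_ω[:, 1] = z_1
entry J[4][1] = -0.7071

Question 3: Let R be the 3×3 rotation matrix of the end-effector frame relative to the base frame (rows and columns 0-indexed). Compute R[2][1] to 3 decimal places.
-0.250

End-effector y-axis (col 1 of R) = (-0.3062,-0.9186,-0.2500)
R[2][1] = -0.2500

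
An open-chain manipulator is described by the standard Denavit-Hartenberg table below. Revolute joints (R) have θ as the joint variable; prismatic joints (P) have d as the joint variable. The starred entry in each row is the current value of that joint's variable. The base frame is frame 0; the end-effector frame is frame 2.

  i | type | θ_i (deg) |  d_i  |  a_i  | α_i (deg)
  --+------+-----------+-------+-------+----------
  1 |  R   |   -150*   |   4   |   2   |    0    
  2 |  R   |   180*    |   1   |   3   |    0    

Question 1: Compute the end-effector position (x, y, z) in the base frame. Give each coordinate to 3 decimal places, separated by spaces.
after link 1: o_1 = (-1.7321, -1.0000, 4.0000)
after link 2: o_2 = (0.8660, 0.5000, 5.0000)

0.866 0.500 5.000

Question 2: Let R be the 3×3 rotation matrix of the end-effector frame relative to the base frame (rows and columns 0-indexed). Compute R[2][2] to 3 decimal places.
End-effector z-axis (col 2 of R) = (0.0000,0.0000,1.0000)
R[2][2] = 1.0000

1.000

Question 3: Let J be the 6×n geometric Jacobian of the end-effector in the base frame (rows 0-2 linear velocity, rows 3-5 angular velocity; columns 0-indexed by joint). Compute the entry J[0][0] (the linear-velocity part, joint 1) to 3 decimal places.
-0.500

axis z_0 = ẑ; lever o_n−o_0 = (0.8660,0.5000,5.0000)
cross product → J_v[:, 0] = (-0.5000,0.8660,0.0000)
J_ω[:, 0] = z_0
entry J[0][0] = -0.5000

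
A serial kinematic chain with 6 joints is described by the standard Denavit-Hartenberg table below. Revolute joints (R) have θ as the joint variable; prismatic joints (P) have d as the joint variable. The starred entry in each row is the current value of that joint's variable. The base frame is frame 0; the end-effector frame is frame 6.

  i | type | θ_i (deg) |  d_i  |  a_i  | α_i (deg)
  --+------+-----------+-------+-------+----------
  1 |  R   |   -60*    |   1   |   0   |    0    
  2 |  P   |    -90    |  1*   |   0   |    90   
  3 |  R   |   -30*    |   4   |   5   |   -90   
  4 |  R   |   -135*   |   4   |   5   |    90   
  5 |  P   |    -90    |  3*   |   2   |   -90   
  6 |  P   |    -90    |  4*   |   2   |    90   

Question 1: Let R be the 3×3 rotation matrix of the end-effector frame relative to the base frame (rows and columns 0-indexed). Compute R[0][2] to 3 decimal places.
-0.433

End-effector z-axis (col 2 of R) = (-0.4330,-0.2500,0.8660)
R[0][2] = -0.4330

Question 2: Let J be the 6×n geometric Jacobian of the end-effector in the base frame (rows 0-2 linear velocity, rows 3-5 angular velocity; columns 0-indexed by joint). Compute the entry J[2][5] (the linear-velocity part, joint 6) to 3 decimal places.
prismatic axis z_5 = (0.1768,0.9186,0.3536)
J_v[:, 5] = z_5; J_ω[:, 5] = (0,0,0)
entry J[2][5] = 0.3536

0.354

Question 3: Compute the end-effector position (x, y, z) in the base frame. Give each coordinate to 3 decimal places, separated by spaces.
-0.606 7.535 6.182

after link 1: o_1 = (0.0000, 0.0000, 1.0000)
after link 2: o_2 = (0.0000, 0.0000, 2.0000)
after link 3: o_3 = (-5.7500, 1.2990, -0.5000)
after link 4: o_4 = (-6.5982, 4.8918, 4.7319)
after link 5: o_5 = (-3.0805, 4.4733, 4.0605)
after link 6: o_6 = (-0.6056, 7.5351, 6.1818)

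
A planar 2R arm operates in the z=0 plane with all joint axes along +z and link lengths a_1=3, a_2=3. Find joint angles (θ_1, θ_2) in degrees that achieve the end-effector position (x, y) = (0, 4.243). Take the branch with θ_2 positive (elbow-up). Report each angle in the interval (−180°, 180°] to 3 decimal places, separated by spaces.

cos θ_2 = (18.0030−3²−3²)/(2·3·3) = 0.0002; θ_2 = 89.9903° (elbow-up)
β = atan2(4.2430,0.0000) = 90.0000°; ψ = atan2(3.0000,3.0005) = 44.9951°
θ_1 = β − ψ = 45.0049°

45.005 89.990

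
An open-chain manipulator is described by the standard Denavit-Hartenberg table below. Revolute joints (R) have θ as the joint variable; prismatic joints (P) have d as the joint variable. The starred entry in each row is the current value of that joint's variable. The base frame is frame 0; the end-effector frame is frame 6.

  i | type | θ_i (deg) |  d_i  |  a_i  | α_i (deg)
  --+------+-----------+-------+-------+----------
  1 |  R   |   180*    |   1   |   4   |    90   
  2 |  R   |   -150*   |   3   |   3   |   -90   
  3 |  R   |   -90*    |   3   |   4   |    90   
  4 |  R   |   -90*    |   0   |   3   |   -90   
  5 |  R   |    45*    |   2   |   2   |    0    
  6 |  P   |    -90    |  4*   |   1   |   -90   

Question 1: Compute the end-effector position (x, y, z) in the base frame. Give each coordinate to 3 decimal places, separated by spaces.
0.271 13.000 0.984

after link 1: o_1 = (-4.0000, 0.0000, 1.0000)
after link 2: o_2 = (-1.4019, 3.0000, -0.5000)
after link 3: o_3 = (-2.9019, 7.0000, -3.0981)
after link 4: o_4 = (-1.4019, 7.0000, -0.5000)
after link 5: o_5 = (0.5299, 9.0000, 0.0176)
after link 6: o_6 = (0.2711, 13.0000, 0.9836)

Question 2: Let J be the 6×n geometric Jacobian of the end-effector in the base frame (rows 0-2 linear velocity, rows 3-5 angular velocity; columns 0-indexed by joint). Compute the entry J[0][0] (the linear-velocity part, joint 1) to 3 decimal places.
-13.000

axis z_0 = ẑ; lever o_n−o_0 = (0.2711,13.0000,0.9836)
cross product → J_v[:, 0] = (-13.0000,0.2711,0.0000)
J_ω[:, 0] = z_0
entry J[0][0] = -13.0000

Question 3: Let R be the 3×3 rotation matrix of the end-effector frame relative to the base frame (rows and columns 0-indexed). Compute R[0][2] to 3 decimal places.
0.966

End-effector z-axis (col 2 of R) = (0.9659,-0.0000,0.2588)
R[0][2] = 0.9659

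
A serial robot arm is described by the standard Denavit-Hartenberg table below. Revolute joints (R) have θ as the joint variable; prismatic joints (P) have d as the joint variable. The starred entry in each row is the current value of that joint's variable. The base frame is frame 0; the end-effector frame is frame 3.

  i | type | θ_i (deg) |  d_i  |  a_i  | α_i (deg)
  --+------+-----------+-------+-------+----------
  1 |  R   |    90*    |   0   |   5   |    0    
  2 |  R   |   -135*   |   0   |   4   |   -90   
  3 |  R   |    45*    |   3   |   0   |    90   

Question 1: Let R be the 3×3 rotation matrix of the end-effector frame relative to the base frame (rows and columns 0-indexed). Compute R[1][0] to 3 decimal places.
End-effector x-axis (col 0 of R) = (0.5000,-0.5000,-0.7071)
R[1][0] = -0.5000

-0.500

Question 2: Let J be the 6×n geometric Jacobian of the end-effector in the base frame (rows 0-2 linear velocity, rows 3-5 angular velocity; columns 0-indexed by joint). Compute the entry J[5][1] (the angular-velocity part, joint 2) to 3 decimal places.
axis z_1 = (0.0000,0.0000,1.0000); lever o_n−o_1 = (4.9497,-0.7071,0.0000)
cross product → J_v[:, 1] = (0.7071,4.9497,-0.0000)
J_ω[:, 1] = z_1
entry J[5][1] = 1.0000

1.000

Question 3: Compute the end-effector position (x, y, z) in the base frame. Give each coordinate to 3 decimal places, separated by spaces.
after link 1: o_1 = (0.0000, 5.0000, 0.0000)
after link 2: o_2 = (2.8284, 2.1716, 0.0000)
after link 3: o_3 = (4.9497, 4.2929, 0.0000)

4.950 4.293 0.000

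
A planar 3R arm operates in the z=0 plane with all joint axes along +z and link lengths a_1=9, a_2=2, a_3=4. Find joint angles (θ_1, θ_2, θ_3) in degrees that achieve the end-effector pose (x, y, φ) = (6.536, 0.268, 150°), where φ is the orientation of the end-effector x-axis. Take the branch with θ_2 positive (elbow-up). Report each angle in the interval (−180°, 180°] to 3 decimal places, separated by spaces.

-19.652 59.997 109.655

wrist centre = target − a_3·(cos φ, sin φ) = (10.0001, -1.7320)
cos θ_2 = (103.0019−9²−2²)/(2·9·2) = 0.5001; θ_2 = 59.9966° (elbow-up)
β = atan2(-1.7320,10.0001) = -9.8260°; ψ = atan2(1.7320,10.0001) = 9.8260°
θ_1 = β − ψ = -19.6520°
θ_3 = φ − θ_1 − θ_2 = 109.6555° (wrapped to (-180°,180°])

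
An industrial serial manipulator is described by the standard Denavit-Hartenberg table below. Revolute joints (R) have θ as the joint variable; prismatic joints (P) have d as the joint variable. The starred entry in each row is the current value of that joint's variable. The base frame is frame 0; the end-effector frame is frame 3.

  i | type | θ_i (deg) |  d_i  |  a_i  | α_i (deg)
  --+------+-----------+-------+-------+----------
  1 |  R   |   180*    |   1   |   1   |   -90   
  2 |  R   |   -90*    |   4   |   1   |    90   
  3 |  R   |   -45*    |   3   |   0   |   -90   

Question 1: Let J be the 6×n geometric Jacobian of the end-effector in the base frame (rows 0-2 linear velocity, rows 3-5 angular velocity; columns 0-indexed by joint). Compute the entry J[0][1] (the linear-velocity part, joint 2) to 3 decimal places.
-1.000

axis z_1 = (-0.0000,-1.0000,0.0000); lever o_n−o_1 = (3.0000,-4.0000,1.0000)
cross product → J_v[:, 1] = (-1.0000,0.0000,3.0000)
J_ω[:, 1] = z_1
entry J[0][1] = -1.0000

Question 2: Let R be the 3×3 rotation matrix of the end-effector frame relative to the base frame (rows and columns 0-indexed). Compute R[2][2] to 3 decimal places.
End-effector z-axis (col 2 of R) = (-0.0000,-0.7071,0.7071)
R[2][2] = 0.7071

0.707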